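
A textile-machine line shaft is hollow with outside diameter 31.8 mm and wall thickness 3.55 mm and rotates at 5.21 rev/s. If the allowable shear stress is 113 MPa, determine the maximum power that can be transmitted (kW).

J = π(d_o⁴ − d_i⁴)/32 = π(0.0318⁴ − 0.0247⁴)/32 = 6.385×10^-8 m⁴.
T_max = τ_allow·J/r = 1.13×10^8 × 6.385×10^-8 / 0.0159 = 453.8 N·m.
ω = 2π·5.21 = 32.74 rad/s, so P_max = T_max·ω = 1.486×10^4 W.

14.9 kW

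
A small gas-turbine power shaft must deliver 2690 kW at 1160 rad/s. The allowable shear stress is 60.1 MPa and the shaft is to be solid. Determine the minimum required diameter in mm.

ω = 1160 rad/s, so T = P/ω = 2690×10³ / 1160 = 2319 N·m.
For a solid shaft τ_max = 16T/(πd³), so d = (16T/(π τ_allow))^(1/3) = (16·2319/(π·6.01×10^7))^(1/3) = 0.05814 m.

58.1 mm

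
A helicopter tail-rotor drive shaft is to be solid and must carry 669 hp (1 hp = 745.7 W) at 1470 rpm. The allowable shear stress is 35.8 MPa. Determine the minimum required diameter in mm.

ω = 2π·1470/60 = 153.9 rad/s, so T = P/ω = 669×745.7 / 153.9 = 3241 N·m.
For a solid shaft τ_max = 16T/(πd³), so d = (16T/(π τ_allow))^(1/3) = (16·3241/(π·3.58×10^7))^(1/3) = 0.07725 m.

77.3 mm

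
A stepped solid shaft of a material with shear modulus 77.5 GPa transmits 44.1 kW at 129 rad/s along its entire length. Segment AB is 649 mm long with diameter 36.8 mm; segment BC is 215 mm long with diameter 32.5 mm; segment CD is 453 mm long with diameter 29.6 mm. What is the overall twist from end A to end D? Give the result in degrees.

2.93°

ω = 129 rad/s, so T = P/ω = 44.1×10³ / 129.0 = 341.9 N·m.
J_AB = π(0.0368)⁴/32 = 1.80×10^-7 m⁴; J_BC = π(0.0325)⁴/32 = 1.10×10^-7 m⁴; J_CD = π(0.0296)⁴/32 = 7.54×10^-8 m⁴.
θ = (T/G)·Σ L_i/J_i = (341.9/77.5×10⁹)·(0.649/1.80×10^-7 + 0.215/1.10×10^-7 + 0.453/7.54×10^-8) = 0.05107 rad.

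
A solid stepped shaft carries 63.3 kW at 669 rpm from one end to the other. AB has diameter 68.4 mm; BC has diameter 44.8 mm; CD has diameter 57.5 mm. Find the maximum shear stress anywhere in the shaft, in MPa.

51.2 MPa

ω = 2π·669/60 = 70.06 rad/s, so T = P/ω = 63.3×10³ / 70.06 = 903.5 N·m.
Under the same torque, τ_max = 16T/(πd³) is largest where d is smallest — segment BC (d = 44.8 mm).
τ_max = 16·903.5/(π·(0.0448)³) = 5.118×10^7 Pa.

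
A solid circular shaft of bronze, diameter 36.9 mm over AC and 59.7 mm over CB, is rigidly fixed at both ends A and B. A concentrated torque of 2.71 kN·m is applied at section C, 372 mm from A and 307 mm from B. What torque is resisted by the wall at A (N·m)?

291 N·m

Compatibility: T_A·a/J_AC = T_B·b/J_CB with T_A + T_B = T₀.
J_AC = 1.82×10^-7 m⁴, J_CB = 1.25×10^-6 m⁴, so T_A = T₀·(J_AC/a)/((J_AC/a)+(J_CB/b)) = 291.3 N·m, T_B = 2419 N·m.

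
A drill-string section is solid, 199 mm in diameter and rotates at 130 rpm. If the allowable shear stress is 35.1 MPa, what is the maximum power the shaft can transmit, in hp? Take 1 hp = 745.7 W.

992 hp

J = πd⁴/32 = π(0.199)⁴/32 = 1.540×10^-4 m⁴.
T_max = τ_allow·J/r = 3.51×10^7 × 1.540×10^-4 / 0.0995 = 54310 N·m.
ω = 2π·130/60 = 13.61 rad/s, so P_max = T_max·ω = 7.394×10^5 W.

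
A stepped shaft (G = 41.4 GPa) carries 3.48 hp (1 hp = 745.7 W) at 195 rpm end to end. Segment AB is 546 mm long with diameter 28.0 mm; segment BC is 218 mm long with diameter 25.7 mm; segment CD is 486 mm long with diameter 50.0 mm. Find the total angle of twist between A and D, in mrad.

ω = 2π·195/60 = 20.42 rad/s, so T = P/ω = 3.48×745.7 / 20.42 = 127.1 N·m.
J_AB = π(0.0280)⁴/32 = 6.03×10^-8 m⁴; J_BC = π(0.0257)⁴/32 = 4.28×10^-8 m⁴; J_CD = π(0.0500)⁴/32 = 6.14×10^-7 m⁴.
θ = (T/G)·Σ L_i/J_i = (127.1/41.4×10⁹)·(0.546/6.03×10^-8 + 0.218/4.28×10^-8 + 0.486/6.14×10^-7) = 0.04583 rad.

45.8 mrad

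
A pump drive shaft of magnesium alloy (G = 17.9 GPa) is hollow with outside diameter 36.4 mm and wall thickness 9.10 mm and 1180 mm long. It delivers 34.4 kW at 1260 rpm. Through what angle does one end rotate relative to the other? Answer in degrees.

ω = 2π·1260/60 = 131.9 rad/s, so T = P/ω = 34.4×10³ / 131.9 = 260.7 N·m.
J = π(d_o⁴ − d_i⁴)/32 = π(0.0364⁴ − 0.0182⁴)/32 = 1.616×10^-7 m⁴.
θ = T·L/(G·J) = 260.7 × 1.18 / (17.9×10⁹ × 1.616×10^-7) = 0.1064 rad.

6.09°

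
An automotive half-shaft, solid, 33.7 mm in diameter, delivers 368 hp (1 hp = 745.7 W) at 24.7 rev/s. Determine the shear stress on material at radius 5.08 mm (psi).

10300 psi

ω = 2π·24.7 = 155.2 rad/s, so T = P/ω = 368×745.7 / 155.2 = 1768 N·m.
J = πd⁴/32 = π(0.0337)⁴/32 = 1.266×10^-7 m⁴.
Shear stress varies linearly with radius: τ = T·r/J = 1768 × 0.00508 / 1.266×10^-7 = 7.094×10^7 Pa.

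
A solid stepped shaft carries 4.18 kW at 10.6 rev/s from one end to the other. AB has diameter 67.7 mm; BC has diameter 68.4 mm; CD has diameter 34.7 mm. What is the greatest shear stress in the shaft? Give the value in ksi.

1.11 ksi

ω = 2π·10.6 = 66.60 rad/s, so T = P/ω = 4.18×10³ / 66.60 = 62.76 N·m.
Under the same torque, τ_max = 16T/(πd³) is largest where d is smallest — segment CD (d = 34.7 mm).
τ_max = 16·62.76/(π·(0.0347)³) = 7.650×10^6 Pa.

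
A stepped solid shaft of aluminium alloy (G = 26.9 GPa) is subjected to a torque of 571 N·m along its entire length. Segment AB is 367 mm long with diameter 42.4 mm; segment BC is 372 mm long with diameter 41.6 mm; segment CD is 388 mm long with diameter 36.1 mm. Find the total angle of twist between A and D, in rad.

J_AB = π(0.0424)⁴/32 = 3.17×10^-7 m⁴; J_BC = π(0.0416)⁴/32 = 2.94×10^-7 m⁴; J_CD = π(0.0361)⁴/32 = 1.67×10^-7 m⁴.
θ = (T/G)·Σ L_i/J_i = (571.0/26.9×10⁹)·(0.367/3.17×10^-7 + 0.372/2.94×10^-7 + 0.388/1.67×10^-7) = 0.1008 rad.

0.101 rad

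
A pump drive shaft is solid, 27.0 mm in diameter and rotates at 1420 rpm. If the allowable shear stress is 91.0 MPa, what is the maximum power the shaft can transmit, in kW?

52.3 kW

J = πd⁴/32 = π(0.0270)⁴/32 = 5.217×10^-8 m⁴.
T_max = τ_allow·J/r = 9.10×10^7 × 5.217×10^-8 / 0.0135 = 351.7 N·m.
ω = 2π·1420/60 = 148.7 rad/s, so P_max = T_max·ω = 5.230×10^4 W.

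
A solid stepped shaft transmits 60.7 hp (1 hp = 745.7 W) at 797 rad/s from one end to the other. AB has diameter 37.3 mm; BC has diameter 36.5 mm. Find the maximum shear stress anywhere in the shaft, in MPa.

5.95 MPa

ω = 797 rad/s, so T = P/ω = 60.7×745.7 / 797.0 = 56.79 N·m.
Under the same torque, τ_max = 16T/(πd³) is largest where d is smallest — segment BC (d = 36.5 mm).
τ_max = 16·56.79/(π·(0.0365)³) = 5.948×10^6 Pa.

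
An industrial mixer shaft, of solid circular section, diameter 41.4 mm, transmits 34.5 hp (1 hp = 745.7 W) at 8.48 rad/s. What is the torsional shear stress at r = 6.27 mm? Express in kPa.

ω = 8.48 rad/s, so T = P/ω = 34.5×745.7 / 8.480 = 3034 N·m.
J = πd⁴/32 = π(0.0414)⁴/32 = 2.884×10^-7 m⁴.
Shear stress varies linearly with radius: τ = T·r/J = 3034 × 0.00627 / 2.884×10^-7 = 6.596×10^7 Pa.

66000 kPa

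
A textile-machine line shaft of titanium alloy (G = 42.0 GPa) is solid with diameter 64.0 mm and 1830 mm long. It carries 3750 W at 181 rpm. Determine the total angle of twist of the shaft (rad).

ω = 2π·181/60 = 18.95 rad/s, so T = P/ω = 3750 / 18.95 = 197.8 N·m.
J = πd⁴/32 = π(0.0640)⁴/32 = 1.647×10^-6 m⁴.
θ = T·L/(G·J) = 197.8 × 1.83 / (42.0×10⁹ × 1.647×10^-6) = 5.234×10^-3 rad.

0.00523 rad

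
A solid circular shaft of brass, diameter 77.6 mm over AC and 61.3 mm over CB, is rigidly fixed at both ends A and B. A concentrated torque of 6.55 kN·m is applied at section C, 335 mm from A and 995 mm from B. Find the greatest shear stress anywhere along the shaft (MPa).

Compatibility: T_A·a/J_AC = T_B·b/J_CB with T_A + T_B = T₀.
J_AC = 3.56×10^-6 m⁴, J_CB = 1.39×10^-6 m⁴, so T_A = T₀·(J_AC/a)/((J_AC/a)+(J_CB/b)) = 5791 N·m, T_B = 759.2 N·m.
τ in each portion: τ_AC = 6.31×10^7 Pa, τ_CB = 1.68×10^7 Pa; maximum is in AC.
τ_max = T_AC·r/J = 5791·0.0388/3.56×10^-6 = 6.311×10^7 Pa.

63.1 MPa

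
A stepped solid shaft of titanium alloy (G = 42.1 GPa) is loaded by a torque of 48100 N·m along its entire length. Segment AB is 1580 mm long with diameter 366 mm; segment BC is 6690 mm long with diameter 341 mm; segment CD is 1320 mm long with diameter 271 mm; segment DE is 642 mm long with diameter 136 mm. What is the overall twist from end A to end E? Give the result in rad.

J_AB = π(0.366)⁴/32 = 1.76×10^-3 m⁴; J_BC = π(0.341)⁴/32 = 1.33×10^-3 m⁴; J_CD = π(0.271)⁴/32 = 5.30×10^-4 m⁴; J_DE = π(0.136)⁴/32 = 3.36×10^-5 m⁴.
θ = (T/G)·Σ L_i/J_i = (48100/42.1×10⁹)·(1.58/1.76×10^-3 + 6.69/1.33×10^-3 + 1.32/5.30×10^-4 + 0.642/3.36×10^-5) = 0.03147 rad.

0.0315 rad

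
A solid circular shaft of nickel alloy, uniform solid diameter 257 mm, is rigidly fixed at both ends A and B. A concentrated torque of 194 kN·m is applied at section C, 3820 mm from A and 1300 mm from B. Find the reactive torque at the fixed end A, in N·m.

49300 N·m

With uniform GJ and both ends fixed, compatibility θ_AC = θ_CB gives T_A·a = T_B·b, together with T_A + T_B = T₀.
T_A = T₀·b/(a+b) = 194000·1300/5120 = 49260 N·m; T_B = 144700 N·m.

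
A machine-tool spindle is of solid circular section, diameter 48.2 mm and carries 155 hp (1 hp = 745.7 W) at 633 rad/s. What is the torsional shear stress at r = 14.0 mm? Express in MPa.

ω = 633 rad/s, so T = P/ω = 155×745.7 / 633.0 = 182.6 N·m.
J = πd⁴/32 = π(0.0482)⁴/32 = 5.299×10^-7 m⁴.
Shear stress varies linearly with radius: τ = T·r/J = 182.6 × 0.0140 / 5.299×10^-7 = 4.824×10^6 Pa.

4.82 MPa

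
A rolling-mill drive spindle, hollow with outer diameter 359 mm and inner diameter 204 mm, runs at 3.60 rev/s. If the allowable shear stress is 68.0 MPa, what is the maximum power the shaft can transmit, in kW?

12500 kW

J = π(d_o⁴ − d_i⁴)/32 = π(0.359⁴ − 0.204⁴)/32 = 1.461×10^-3 m⁴.
T_max = τ_allow·J/r = 6.80×10^7 × 1.461×10^-3 / 0.179 = 553400 N·m.
ω = 2π·3.60 = 22.62 rad/s, so P_max = T_max·ω = 1.252×10^7 W.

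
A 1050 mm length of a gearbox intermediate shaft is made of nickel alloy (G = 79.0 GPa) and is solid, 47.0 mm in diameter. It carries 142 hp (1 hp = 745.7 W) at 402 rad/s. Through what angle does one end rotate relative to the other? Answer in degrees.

0.419°

ω = 402 rad/s, so T = P/ω = 142×745.7 / 402.0 = 263.4 N·m.
J = πd⁴/32 = π(0.0470)⁴/32 = 4.791×10^-7 m⁴.
θ = T·L/(G·J) = 263.4 × 1.05 / (79.0×10⁹ × 4.791×10^-7) = 7.308×10^-3 rad.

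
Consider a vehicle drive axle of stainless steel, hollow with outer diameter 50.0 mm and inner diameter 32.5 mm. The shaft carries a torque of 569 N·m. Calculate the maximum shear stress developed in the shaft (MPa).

28.2 MPa

J = π(d_o⁴ − d_i⁴)/32 = π(0.0500⁴ − 0.0325⁴)/32 = 5.041×10^-7 m⁴.
τ_max = T·r/J = 569.0 × 0.0250 / 5.041×10^-7 = 2.822×10^7 Pa.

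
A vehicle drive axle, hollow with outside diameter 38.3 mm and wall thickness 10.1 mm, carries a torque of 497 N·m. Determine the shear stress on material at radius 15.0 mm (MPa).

J = π(d_o⁴ − d_i⁴)/32 = π(0.0383⁴ − 0.0181⁴)/32 = 2.007×10^-7 m⁴.
Shear stress varies linearly with radius: τ = T·r/J = 497.0 × 0.0150 / 2.007×10^-7 = 3.714×10^7 Pa.

37.1 MPa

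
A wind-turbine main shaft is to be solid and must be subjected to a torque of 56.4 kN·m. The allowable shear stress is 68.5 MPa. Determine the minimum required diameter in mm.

For a solid shaft τ_max = 16T/(πd³), so d = (16T/(π τ_allow))^(1/3) = (16·56400/(π·6.85×10^7))^(1/3) = 0.1613 m.

161 mm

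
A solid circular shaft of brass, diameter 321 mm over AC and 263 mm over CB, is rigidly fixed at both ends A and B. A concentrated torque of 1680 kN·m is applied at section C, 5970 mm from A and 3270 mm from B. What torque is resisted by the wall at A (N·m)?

922000 N·m

Compatibility: T_A·a/J_AC = T_B·b/J_CB with T_A + T_B = T₀.
J_AC = 1.04×10^-3 m⁴, J_CB = 4.70×10^-4 m⁴, so T_A = T₀·(J_AC/a)/((J_AC/a)+(J_CB/b)) = 921700 N·m, T_B = 758300 N·m.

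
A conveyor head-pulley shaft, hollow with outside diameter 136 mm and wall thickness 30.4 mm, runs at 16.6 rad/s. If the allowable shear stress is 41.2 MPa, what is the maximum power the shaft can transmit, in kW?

306 kW

J = π(d_o⁴ − d_i⁴)/32 = π(0.136⁴ − 0.0752⁴)/32 = 3.045×10^-5 m⁴.
T_max = τ_allow·J/r = 4.12×10^7 × 3.045×10^-5 / 0.0680 = 18450 N·m.
ω = 16.6 rad/s, so P_max = T_max·ω = 3.062×10^5 W.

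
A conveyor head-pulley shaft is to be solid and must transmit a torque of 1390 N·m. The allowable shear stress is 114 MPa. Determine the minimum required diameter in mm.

For a solid shaft τ_max = 16T/(πd³), so d = (16T/(π τ_allow))^(1/3) = (16·1390/(π·1.14×10^8))^(1/3) = 0.03960 m.

39.6 mm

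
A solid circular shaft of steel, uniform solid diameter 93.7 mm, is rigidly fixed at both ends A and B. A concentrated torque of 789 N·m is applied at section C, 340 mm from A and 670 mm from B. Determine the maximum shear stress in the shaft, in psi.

470 psi

With uniform GJ and both ends fixed, compatibility θ_AC = θ_CB gives T_A·a = T_B·b, together with T_A + T_B = T₀.
T_A = T₀·b/(a+b) = 789.0·670/1010 = 523.4 N·m; T_B = 265.6 N·m.
τ in each portion: τ_AC = 3.24×10^6 Pa, τ_CB = 1.64×10^6 Pa; maximum is in AC.
τ_max = T_AC·r/J = 523.4·0.0469/7.57×10^-6 = 3.240×10^6 Pa.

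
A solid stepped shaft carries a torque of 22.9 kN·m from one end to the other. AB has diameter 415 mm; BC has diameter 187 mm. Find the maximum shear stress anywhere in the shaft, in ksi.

Under the same torque, τ_max = 16T/(πd³) is largest where d is smallest — segment BC (d = 187 mm).
τ_max = 16·22900/(π·(0.187)³) = 1.784×10^7 Pa.

2.59 ksi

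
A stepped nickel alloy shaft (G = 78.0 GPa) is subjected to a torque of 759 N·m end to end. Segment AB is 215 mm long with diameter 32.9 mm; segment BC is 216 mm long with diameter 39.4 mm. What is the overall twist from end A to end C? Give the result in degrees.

1.55°

J_AB = π(0.0329)⁴/32 = 1.15×10^-7 m⁴; J_BC = π(0.0394)⁴/32 = 2.37×10^-7 m⁴.
θ = (T/G)·Σ L_i/J_i = (759.0/78.0×10⁹)·(0.215/1.15×10^-7 + 0.216/2.37×10^-7) = 0.02707 rad.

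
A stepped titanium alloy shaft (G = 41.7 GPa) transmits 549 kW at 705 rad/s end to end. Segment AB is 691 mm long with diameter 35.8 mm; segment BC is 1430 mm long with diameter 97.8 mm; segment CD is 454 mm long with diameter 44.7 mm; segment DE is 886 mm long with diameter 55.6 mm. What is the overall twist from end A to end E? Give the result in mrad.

ω = 705 rad/s, so T = P/ω = 549×10³ / 705.0 = 778.7 N·m.
J_AB = π(0.0358)⁴/32 = 1.61×10^-7 m⁴; J_BC = π(0.0978)⁴/32 = 8.98×10^-6 m⁴; J_CD = π(0.0447)⁴/32 = 3.92×10^-7 m⁴; J_DE = π(0.0556)⁴/32 = 9.38×10^-7 m⁴.
θ = (T/G)·Σ L_i/J_i = (778.7/41.7×10⁹)·(0.691/1.61×10^-7 + 1.43/8.98×10^-6 + 0.454/3.92×10^-7 + 0.886/9.38×10^-7) = 0.1223 rad.

122 mrad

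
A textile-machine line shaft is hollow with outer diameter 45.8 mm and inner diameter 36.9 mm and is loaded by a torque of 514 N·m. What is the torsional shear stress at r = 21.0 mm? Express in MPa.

43.2 MPa

J = π(d_o⁴ − d_i⁴)/32 = π(0.0458⁴ − 0.0369⁴)/32 = 2.500×10^-7 m⁴.
Shear stress varies linearly with radius: τ = T·r/J = 514.0 × 0.0210 / 2.500×10^-7 = 4.318×10^7 Pa.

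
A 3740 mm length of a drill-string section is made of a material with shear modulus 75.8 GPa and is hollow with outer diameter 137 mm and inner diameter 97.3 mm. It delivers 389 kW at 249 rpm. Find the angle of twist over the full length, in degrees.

ω = 2π·249/60 = 26.08 rad/s, so T = P/ω = 389×10³ / 26.08 = 14920 N·m.
J = π(d_o⁴ − d_i⁴)/32 = π(0.137⁴ − 0.0973⁴)/32 = 2.579×10^-5 m⁴.
θ = T·L/(G·J) = 14920 × 3.74 / (75.8×10⁹ × 2.579×10^-5) = 0.02855 rad.

1.64°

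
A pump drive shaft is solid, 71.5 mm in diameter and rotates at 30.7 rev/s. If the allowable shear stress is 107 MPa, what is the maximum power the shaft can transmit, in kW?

J = πd⁴/32 = π(0.0715)⁴/32 = 2.566×10^-6 m⁴.
T_max = τ_allow·J/r = 1.07×10^8 × 2.566×10^-6 / 0.0357 = 7679 N·m.
ω = 2π·30.7 = 192.9 rad/s, so P_max = T_max·ω = 1.481×10^6 W.

1480 kW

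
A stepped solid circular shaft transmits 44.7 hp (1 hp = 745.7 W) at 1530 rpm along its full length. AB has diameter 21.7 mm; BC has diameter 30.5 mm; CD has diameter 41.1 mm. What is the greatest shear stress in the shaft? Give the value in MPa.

104 MPa

ω = 2π·1530/60 = 160.2 rad/s, so T = P/ω = 44.7×745.7 / 160.2 = 208.0 N·m.
Under the same torque, τ_max = 16T/(πd³) is largest where d is smallest — segment AB (d = 21.7 mm).
τ_max = 16·208.0/(π·(0.0217)³) = 1.037×10^8 Pa.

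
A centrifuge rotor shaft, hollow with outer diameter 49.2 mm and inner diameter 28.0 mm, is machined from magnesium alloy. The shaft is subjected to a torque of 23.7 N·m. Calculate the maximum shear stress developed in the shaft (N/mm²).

J = π(d_o⁴ − d_i⁴)/32 = π(0.0492⁴ − 0.0280⁴)/32 = 5.149×10^-7 m⁴.
τ_max = T·r/J = 23.70 × 0.0246 / 5.149×10^-7 = 1.132×10^6 Pa.

1.13 N/mm²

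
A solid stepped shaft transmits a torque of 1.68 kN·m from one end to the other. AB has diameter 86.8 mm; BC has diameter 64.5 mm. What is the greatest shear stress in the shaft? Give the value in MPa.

Under the same torque, τ_max = 16T/(πd³) is largest where d is smallest — segment BC (d = 64.5 mm).
τ_max = 16·1680/(π·(0.0645)³) = 3.189×10^7 Pa.

31.9 MPa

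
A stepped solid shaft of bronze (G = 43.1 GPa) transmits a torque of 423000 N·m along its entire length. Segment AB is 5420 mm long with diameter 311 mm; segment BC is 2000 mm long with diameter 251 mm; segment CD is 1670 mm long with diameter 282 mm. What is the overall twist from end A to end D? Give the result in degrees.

7.72°

J_AB = π(0.311)⁴/32 = 9.18×10^-4 m⁴; J_BC = π(0.251)⁴/32 = 3.90×10^-4 m⁴; J_CD = π(0.282)⁴/32 = 6.21×10^-4 m⁴.
θ = (T/G)·Σ L_i/J_i = (423000/43.1×10⁹)·(5.42/9.18×10^-4 + 2.00/3.90×10^-4 + 1.67/6.21×10^-4) = 0.1347 rad.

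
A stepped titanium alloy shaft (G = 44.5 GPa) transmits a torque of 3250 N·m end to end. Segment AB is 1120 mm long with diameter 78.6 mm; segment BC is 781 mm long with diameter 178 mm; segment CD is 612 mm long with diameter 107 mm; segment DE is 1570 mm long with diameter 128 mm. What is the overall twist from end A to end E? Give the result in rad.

J_AB = π(0.0786)⁴/32 = 3.75×10^-6 m⁴; J_BC = π(0.178)⁴/32 = 9.86×10^-5 m⁴; J_CD = π(0.107)⁴/32 = 1.29×10^-5 m⁴; J_DE = π(0.128)⁴/32 = 2.64×10^-5 m⁴.
θ = (T/G)·Σ L_i/J_i = (3250/44.5×10⁹)·(1.12/3.75×10^-6 + 0.781/9.86×10^-5 + 0.612/1.29×10^-5 + 1.57/2.64×10^-5) = 0.03023 rad.

0.0302 rad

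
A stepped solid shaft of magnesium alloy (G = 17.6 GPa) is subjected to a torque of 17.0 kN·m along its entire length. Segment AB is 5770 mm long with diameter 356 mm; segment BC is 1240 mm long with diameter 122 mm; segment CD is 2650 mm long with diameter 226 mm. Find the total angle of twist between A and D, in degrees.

J_AB = π(0.356)⁴/32 = 1.58×10^-3 m⁴; J_BC = π(0.122)⁴/32 = 2.17×10^-5 m⁴; J_CD = π(0.226)⁴/32 = 2.56×10^-4 m⁴.
θ = (T/G)·Σ L_i/J_i = (17000/17.6×10⁹)·(5.77/1.58×10^-3 + 1.24/2.17×10^-5 + 2.65/2.56×10^-4) = 0.06860 rad.

3.93°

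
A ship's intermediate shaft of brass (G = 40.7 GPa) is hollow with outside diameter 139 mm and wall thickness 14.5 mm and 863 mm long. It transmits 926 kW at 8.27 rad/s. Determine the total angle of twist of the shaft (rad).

0.107 rad

ω = 8.27 rad/s, so T = P/ω = 926×10³ / 8.270 = 112000 N·m.
J = π(d_o⁴ − d_i⁴)/32 = π(0.139⁴ − 0.110⁴)/32 = 2.227×10^-5 m⁴.
θ = T·L/(G·J) = 112000 × 0.863 / (40.7×10⁹ × 2.227×10^-5) = 0.1066 rad.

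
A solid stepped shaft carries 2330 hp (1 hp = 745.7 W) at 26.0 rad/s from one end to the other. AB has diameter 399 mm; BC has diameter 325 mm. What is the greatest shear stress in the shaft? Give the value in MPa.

ω = 26.0 rad/s, so T = P/ω = 2330×745.7 / 26.00 = 66830 N·m.
Under the same torque, τ_max = 16T/(πd³) is largest where d is smallest — segment BC (d = 325 mm).
τ_max = 16·66830/(π·(0.325)³) = 9.914×10^6 Pa.

9.91 MPa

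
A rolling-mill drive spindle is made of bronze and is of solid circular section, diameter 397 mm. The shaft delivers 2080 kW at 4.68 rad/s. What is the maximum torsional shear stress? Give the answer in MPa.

ω = 4.68 rad/s, so T = P/ω = 2080×10³ / 4.680 = 444400 N·m.
J = πd⁴/32 = π(0.397)⁴/32 = 2.439×10^-3 m⁴.
τ_max = T·r/J = 444400 × 0.199 / 2.439×10^-3 = 3.618×10^7 Pa.

36.2 MPa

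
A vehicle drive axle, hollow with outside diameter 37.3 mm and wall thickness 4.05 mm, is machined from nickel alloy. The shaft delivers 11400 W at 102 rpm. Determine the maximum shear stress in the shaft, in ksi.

24.3 ksi

ω = 2π·102/60 = 10.68 rad/s, so T = P/ω = 11400 / 10.68 = 1067 N·m.
J = π(d_o⁴ − d_i⁴)/32 = π(0.0373⁴ − 0.0292⁴)/32 = 1.187×10^-7 m⁴.
τ_max = T·r/J = 1067 × 0.0186 / 1.187×10^-7 = 1.677×10^8 Pa.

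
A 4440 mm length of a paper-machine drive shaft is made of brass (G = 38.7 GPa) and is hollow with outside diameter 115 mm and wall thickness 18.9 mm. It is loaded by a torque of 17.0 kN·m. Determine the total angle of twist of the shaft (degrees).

J = π(d_o⁴ − d_i⁴)/32 = π(0.115⁴ − 0.0772⁴)/32 = 1.368×10^-5 m⁴.
θ = T·L/(G·J) = 17000 × 4.44 / (38.7×10⁹ × 1.368×10^-5) = 0.1425 rad.

8.17°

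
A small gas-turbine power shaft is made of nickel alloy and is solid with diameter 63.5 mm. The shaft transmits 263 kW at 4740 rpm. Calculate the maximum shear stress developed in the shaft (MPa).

ω = 2π·4740/60 = 496.4 rad/s, so T = P/ω = 263×10³ / 496.4 = 529.8 N·m.
J = πd⁴/32 = π(0.0635)⁴/32 = 1.596×10^-6 m⁴.
τ_max = T·r/J = 529.8 × 0.0318 / 1.596×10^-6 = 1.054×10^7 Pa.

10.5 MPa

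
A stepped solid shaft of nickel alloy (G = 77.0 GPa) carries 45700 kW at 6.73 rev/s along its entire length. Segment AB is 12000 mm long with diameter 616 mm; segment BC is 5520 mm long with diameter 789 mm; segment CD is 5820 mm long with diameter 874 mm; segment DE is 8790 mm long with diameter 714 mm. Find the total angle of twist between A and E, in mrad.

ω = 2π·6.73 = 42.29 rad/s, so T = P/ω = 45700×10³ / 42.29 = 1.081e6 N·m.
J_AB = π(0.616)⁴/32 = 0.0141 m⁴; J_BC = π(0.789)⁴/32 = 0.0380 m⁴; J_CD = π(0.874)⁴/32 = 0.0573 m⁴; J_DE = π(0.714)⁴/32 = 0.0255 m⁴.
θ = (T/G)·Σ L_i/J_i = (1.081e6/77.0×10⁹)·(12.0/0.0141 + 5.52/0.0380 + 5.82/0.0573 + 8.79/0.0255) = 0.02021 rad.

20.2 mrad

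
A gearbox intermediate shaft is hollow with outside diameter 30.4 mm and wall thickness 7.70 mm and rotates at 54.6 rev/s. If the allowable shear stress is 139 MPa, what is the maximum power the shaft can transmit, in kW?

J = π(d_o⁴ − d_i⁴)/32 = π(0.0304⁴ − 0.0150⁴)/32 = 7.888×10^-8 m⁴.
T_max = τ_allow·J/r = 1.39×10^8 × 7.888×10^-8 / 0.0152 = 721.3 N·m.
ω = 2π·54.6 = 343.1 rad/s, so P_max = T_max·ω = 2.475×10^5 W.

247 kW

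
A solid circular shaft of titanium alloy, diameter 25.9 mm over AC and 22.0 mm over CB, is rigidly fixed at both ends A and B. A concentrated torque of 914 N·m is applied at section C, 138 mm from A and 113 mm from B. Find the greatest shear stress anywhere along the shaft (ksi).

Compatibility: T_A·a/J_AC = T_B·b/J_CB with T_A + T_B = T₀.
J_AC = 4.42×10^-8 m⁴, J_CB = 2.30×10^-8 m⁴, so T_A = T₀·(J_AC/a)/((J_AC/a)+(J_CB/b)) = 558.8 N·m, T_B = 355.2 N·m.
τ in each portion: τ_AC = 1.64×10^8 Pa, τ_CB = 1.70×10^8 Pa; maximum is in CB.
τ_max = T_CB·r/J = 355.2·0.0110/2.30×10^-8 = 1.699×10^8 Pa.

24.6 ksi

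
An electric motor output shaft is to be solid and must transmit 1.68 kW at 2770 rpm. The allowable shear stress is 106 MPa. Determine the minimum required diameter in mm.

ω = 2π·2770/60 = 290.1 rad/s, so T = P/ω = 1.68×10³ / 290.1 = 5.792 N·m.
For a solid shaft τ_max = 16T/(πd³), so d = (16T/(π τ_allow))^(1/3) = (16·5.792/(π·1.06×10^8))^(1/3) = 0.006529 m.

6.53 mm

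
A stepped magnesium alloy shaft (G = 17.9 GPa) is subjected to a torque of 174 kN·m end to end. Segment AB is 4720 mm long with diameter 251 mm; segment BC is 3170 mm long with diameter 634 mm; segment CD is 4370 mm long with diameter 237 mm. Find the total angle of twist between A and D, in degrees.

J_AB = π(0.251)⁴/32 = 3.90×10^-4 m⁴; J_BC = π(0.634)⁴/32 = 0.0159 m⁴; J_CD = π(0.237)⁴/32 = 3.10×10^-4 m⁴.
θ = (T/G)·Σ L_i/J_i = (174000/17.9×10⁹)·(4.72/3.90×10^-4 + 3.17/0.0159 + 4.37/3.10×10^-4) = 0.2568 rad.

14.7°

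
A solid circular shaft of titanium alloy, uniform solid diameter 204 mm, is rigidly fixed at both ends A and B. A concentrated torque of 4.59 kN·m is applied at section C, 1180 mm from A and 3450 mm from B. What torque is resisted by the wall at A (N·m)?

With uniform GJ and both ends fixed, compatibility θ_AC = θ_CB gives T_A·a = T_B·b, together with T_A + T_B = T₀.
T_A = T₀·b/(a+b) = 4590·3450/4630 = 3420 N·m; T_B = 1170 N·m.

3420 N·m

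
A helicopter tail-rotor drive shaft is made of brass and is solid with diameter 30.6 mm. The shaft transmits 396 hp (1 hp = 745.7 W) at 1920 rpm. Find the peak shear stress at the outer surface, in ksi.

ω = 2π·1920/60 = 201.1 rad/s, so T = P/ω = 396×745.7 / 201.1 = 1469 N·m.
J = πd⁴/32 = π(0.0306)⁴/32 = 8.608×10^-8 m⁴.
τ_max = T·r/J = 1469 × 0.0153 / 8.608×10^-8 = 2.611×10^8 Pa.

37.9 ksi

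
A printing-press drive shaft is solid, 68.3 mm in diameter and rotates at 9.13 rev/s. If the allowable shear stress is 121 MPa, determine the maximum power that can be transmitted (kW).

J = πd⁴/32 = π(0.0683)⁴/32 = 2.136×10^-6 m⁴.
T_max = τ_allow·J/r = 1.21×10^8 × 2.136×10^-6 / 0.0341 = 7570 N·m.
ω = 2π·9.13 = 57.37 rad/s, so P_max = T_max·ω = 4.342×10^5 W.

434 kW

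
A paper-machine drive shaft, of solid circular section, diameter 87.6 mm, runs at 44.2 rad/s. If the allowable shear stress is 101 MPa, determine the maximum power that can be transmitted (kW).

589 kW

J = πd⁴/32 = π(0.0876)⁴/32 = 5.781×10^-6 m⁴.
T_max = τ_allow·J/r = 1.01×10^8 × 5.781×10^-6 / 0.0438 = 13330 N·m.
ω = 44.2 rad/s, so P_max = T_max·ω = 5.892×10^5 W.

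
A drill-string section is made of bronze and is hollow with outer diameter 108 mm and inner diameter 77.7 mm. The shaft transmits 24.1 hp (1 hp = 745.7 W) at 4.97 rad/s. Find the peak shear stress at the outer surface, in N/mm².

ω = 4.97 rad/s, so T = P/ω = 24.1×745.7 / 4.970 = 3616 N·m.
J = π(d_o⁴ − d_i⁴)/32 = π(0.108⁴ − 0.0777⁴)/32 = 9.778×10^-6 m⁴.
τ_max = T·r/J = 3616 × 0.0540 / 9.778×10^-6 = 1.997×10^7 Pa.

20.0 N/mm²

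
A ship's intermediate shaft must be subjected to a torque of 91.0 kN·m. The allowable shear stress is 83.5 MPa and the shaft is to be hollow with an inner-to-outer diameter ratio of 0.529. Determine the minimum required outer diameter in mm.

182 mm

For a hollow shaft with d_i/d_o = 0.529: τ_max = 16T/(π d_o³ (1−k⁴)), so d_o = [16T/(π τ_allow (1−k⁴))]^(1/3) = [16·91000/(π·8.35×10^7·0.9217)]^(1/3) = 0.1819 m.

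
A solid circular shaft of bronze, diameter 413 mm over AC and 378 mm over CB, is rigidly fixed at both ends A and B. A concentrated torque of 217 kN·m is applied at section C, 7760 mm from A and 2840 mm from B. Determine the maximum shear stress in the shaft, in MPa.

Compatibility: T_A·a/J_AC = T_B·b/J_CB with T_A + T_B = T₀.
J_AC = 2.86×10^-3 m⁴, J_CB = 2.00×10^-3 m⁴, so T_A = T₀·(J_AC/a)/((J_AC/a)+(J_CB/b)) = 74380 N·m, T_B = 142600 N·m.
τ in each portion: τ_AC = 5.38×10^6 Pa, τ_CB = 1.34×10^7 Pa; maximum is in CB.
τ_max = T_CB·r/J = 142600·0.189/2.00×10^-3 = 1.345×10^7 Pa.

13.4 MPa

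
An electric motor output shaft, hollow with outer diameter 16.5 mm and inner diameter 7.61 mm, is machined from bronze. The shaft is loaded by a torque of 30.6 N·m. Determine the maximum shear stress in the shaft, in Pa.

3.63e7 Pa

J = π(d_o⁴ − d_i⁴)/32 = π(0.0165⁴ − 0.00761⁴)/32 = 6.947×10^-9 m⁴.
τ_max = T·r/J = 30.60 × 0.00825 / 6.947×10^-9 = 3.634×10^7 Pa.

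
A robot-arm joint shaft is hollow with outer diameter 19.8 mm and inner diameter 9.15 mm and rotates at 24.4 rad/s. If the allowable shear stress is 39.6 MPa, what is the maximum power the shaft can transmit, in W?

1410 W

J = π(d_o⁴ − d_i⁴)/32 = π(0.0198⁴ − 0.00915⁴)/32 = 1.440×10^-8 m⁴.
T_max = τ_allow·J/r = 3.96×10^7 × 1.440×10^-8 / 0.00990 = 57.60 N·m.
ω = 24.4 rad/s, so P_max = T_max·ω = 1406 W.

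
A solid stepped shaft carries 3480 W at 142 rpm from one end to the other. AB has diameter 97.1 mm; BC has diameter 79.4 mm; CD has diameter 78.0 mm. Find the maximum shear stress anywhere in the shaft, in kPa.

ω = 2π·142/60 = 14.87 rad/s, so T = P/ω = 3480 / 14.87 = 234.0 N·m.
Under the same torque, τ_max = 16T/(πd³) is largest where d is smallest — segment CD (d = 78.0 mm).
τ_max = 16·234.0/(π·(0.0780)³) = 2.512×10^6 Pa.

2510 kPa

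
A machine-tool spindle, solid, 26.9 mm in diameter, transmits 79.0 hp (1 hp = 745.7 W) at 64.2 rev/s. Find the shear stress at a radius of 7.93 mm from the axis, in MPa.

ω = 2π·64.2 = 403.4 rad/s, so T = P/ω = 79.0×745.7 / 403.4 = 146.0 N·m.
J = πd⁴/32 = π(0.0269)⁴/32 = 5.141×10^-8 m⁴.
Shear stress varies linearly with radius: τ = T·r/J = 146.0 × 0.00793 / 5.141×10^-8 = 2.253×10^7 Pa.

22.5 MPa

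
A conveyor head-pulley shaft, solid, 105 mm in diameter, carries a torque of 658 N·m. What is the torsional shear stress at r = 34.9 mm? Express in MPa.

J = πd⁴/32 = π(0.105)⁴/32 = 1.193×10^-5 m⁴.
Shear stress varies linearly with radius: τ = T·r/J = 658.0 × 0.0349 / 1.193×10^-5 = 1.924×10^6 Pa.

1.92 MPa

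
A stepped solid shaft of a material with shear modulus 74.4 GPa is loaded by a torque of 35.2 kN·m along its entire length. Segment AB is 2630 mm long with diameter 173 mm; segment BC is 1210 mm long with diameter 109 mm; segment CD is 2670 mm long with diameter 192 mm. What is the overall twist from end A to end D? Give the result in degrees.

J_AB = π(0.173)⁴/32 = 8.79×10^-5 m⁴; J_BC = π(0.109)⁴/32 = 1.39×10^-5 m⁴; J_CD = π(0.192)⁴/32 = 1.33×10^-4 m⁴.
θ = (T/G)·Σ L_i/J_i = (35200/74.4×10⁹)·(2.63/8.79×10^-5 + 1.21/1.39×10^-5 + 2.67/1.33×10^-4) = 0.06493 rad.

3.72°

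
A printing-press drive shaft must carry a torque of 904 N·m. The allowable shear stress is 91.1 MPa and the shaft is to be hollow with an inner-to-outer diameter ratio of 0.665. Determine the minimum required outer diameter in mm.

For a hollow shaft with d_i/d_o = 0.665: τ_max = 16T/(π d_o³ (1−k⁴)), so d_o = [16T/(π τ_allow (1−k⁴))]^(1/3) = [16·904.0/(π·9.11×10^7·0.8044)]^(1/3) = 0.03975 m.

39.8 mm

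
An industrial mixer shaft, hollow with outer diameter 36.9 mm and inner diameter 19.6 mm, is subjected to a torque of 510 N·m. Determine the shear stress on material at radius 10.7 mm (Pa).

3.26e7 Pa

J = π(d_o⁴ − d_i⁴)/32 = π(0.0369⁴ − 0.0196⁴)/32 = 1.675×10^-7 m⁴.
Shear stress varies linearly with radius: τ = T·r/J = 510.0 × 0.0107 / 1.675×10^-7 = 3.257×10^7 Pa.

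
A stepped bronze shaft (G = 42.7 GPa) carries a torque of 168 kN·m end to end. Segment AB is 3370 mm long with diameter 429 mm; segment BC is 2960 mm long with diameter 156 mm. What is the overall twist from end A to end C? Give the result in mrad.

204 mrad

J_AB = π(0.429)⁴/32 = 3.33×10^-3 m⁴; J_BC = π(0.156)⁴/32 = 5.81×10^-5 m⁴.
θ = (T/G)·Σ L_i/J_i = (168000/42.7×10⁹)·(3.37/3.33×10^-3 + 2.96/5.81×10^-5) = 0.2043 rad.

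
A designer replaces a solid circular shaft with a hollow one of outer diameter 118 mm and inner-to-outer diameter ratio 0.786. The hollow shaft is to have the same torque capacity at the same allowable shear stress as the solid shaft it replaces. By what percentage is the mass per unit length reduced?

Equal τ_max and T ⇒ the solid shaft needs d_s³ = d_o³(1−k⁴), so d_s = 118·(1−0.786⁴)^(1/3) = 100.5 mm.
Area ratio A_h/A_s = d_o²(1−k²)/d_s² = (1−k²)/(1−k⁴)^(2/3) = 0.5266.
Mass saving = 1 − 0.5266 = 47.3 %.

47.3 %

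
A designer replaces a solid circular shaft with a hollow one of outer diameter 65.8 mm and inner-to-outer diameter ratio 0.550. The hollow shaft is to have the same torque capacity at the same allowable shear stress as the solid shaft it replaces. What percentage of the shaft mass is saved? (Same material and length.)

25.6 %

Equal τ_max and T ⇒ the solid shaft needs d_s³ = d_o³(1−k⁴), so d_s = 65.8·(1−0.550⁴)^(1/3) = 63.73 mm.
Area ratio A_h/A_s = d_o²(1−k²)/d_s² = (1−k²)/(1−k⁴)^(2/3) = 0.7436.
Mass saving = 1 − 0.7436 = 25.6 %.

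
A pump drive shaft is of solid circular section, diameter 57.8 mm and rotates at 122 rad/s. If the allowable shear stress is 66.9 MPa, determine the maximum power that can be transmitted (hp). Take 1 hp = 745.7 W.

415 hp

J = πd⁴/32 = π(0.0578)⁴/32 = 1.096×10^-6 m⁴.
T_max = τ_allow·J/r = 6.69×10^7 × 1.096×10^-6 / 0.0289 = 2537 N·m.
ω = 122 rad/s, so P_max = T_max·ω = 3.095×10^5 W.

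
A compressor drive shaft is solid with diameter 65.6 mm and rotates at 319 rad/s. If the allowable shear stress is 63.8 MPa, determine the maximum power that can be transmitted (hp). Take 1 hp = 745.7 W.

J = πd⁴/32 = π(0.0656)⁴/32 = 1.818×10^-6 m⁴.
T_max = τ_allow·J/r = 6.38×10^7 × 1.818×10^-6 / 0.0328 = 3536 N·m.
ω = 319 rad/s, so P_max = T_max·ω = 1.128×10^6 W.

1510 hp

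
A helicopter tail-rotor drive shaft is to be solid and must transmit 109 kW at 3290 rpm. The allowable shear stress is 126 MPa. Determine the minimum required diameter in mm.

23.4 mm

ω = 2π·3290/60 = 344.5 rad/s, so T = P/ω = 109×10³ / 344.5 = 316.4 N·m.
For a solid shaft τ_max = 16T/(πd³), so d = (16T/(π τ_allow))^(1/3) = (16·316.4/(π·1.26×10^8))^(1/3) = 0.02338 m.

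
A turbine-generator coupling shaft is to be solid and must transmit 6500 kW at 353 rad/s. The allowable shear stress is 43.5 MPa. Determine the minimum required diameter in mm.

129 mm

ω = 353 rad/s, so T = P/ω = 6500×10³ / 353.0 = 18410 N·m.
For a solid shaft τ_max = 16T/(πd³), so d = (16T/(π τ_allow))^(1/3) = (16·18410/(π·4.35×10^7))^(1/3) = 0.1292 m.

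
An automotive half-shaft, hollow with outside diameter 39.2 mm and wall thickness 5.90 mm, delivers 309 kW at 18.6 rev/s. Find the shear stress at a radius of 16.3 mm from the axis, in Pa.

2.44e8 Pa

ω = 2π·18.6 = 116.9 rad/s, so T = P/ω = 309×10³ / 116.9 = 2644 N·m.
J = π(d_o⁴ − d_i⁴)/32 = π(0.0392⁴ − 0.0274⁴)/32 = 1.765×10^-7 m⁴.
Shear stress varies linearly with radius: τ = T·r/J = 2644 × 0.0163 / 1.765×10^-7 = 2.442×10^8 Pa.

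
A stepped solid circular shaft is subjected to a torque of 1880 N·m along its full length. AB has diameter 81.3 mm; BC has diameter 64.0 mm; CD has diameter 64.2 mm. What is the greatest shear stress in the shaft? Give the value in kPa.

36500 kPa

Under the same torque, τ_max = 16T/(πd³) is largest where d is smallest — segment BC (d = 64.0 mm).
τ_max = 16·1880/(π·(0.0640)³) = 3.652×10^7 Pa.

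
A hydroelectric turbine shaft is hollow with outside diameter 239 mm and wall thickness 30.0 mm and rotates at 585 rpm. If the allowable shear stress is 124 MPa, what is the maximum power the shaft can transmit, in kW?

J = π(d_o⁴ − d_i⁴)/32 = π(0.239⁴ − 0.179⁴)/32 = 2.195×10^-4 m⁴.
T_max = τ_allow·J/r = 1.24×10^8 × 2.195×10^-4 / 0.119 = 227800 N·m.
ω = 2π·585/60 = 61.26 rad/s, so P_max = T_max·ω = 1.396×10^7 W.

14000 kW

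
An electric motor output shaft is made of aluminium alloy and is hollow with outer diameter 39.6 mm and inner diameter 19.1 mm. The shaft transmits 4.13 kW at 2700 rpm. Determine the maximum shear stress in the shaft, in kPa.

1270 kPa

ω = 2π·2700/60 = 282.7 rad/s, so T = P/ω = 4.13×10³ / 282.7 = 14.61 N·m.
J = π(d_o⁴ − d_i⁴)/32 = π(0.0396⁴ − 0.0191⁴)/32 = 2.284×10^-7 m⁴.
τ_max = T·r/J = 14.61 × 0.0198 / 2.284×10^-7 = 1.267×10^6 Pa.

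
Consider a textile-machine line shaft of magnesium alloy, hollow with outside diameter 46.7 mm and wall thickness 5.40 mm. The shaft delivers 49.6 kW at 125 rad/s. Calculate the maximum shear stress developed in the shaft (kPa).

30500 kPa

ω = 125 rad/s, so T = P/ω = 49.6×10³ / 125.0 = 396.8 N·m.
J = π(d_o⁴ − d_i⁴)/32 = π(0.0467⁴ − 0.0359⁴)/32 = 3.039×10^-7 m⁴.
τ_max = T·r/J = 396.8 × 0.0234 / 3.039×10^-7 = 3.049×10^7 Pa.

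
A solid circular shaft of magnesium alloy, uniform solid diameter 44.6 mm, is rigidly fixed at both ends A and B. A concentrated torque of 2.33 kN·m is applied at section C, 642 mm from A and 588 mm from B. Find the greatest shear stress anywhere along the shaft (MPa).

With uniform GJ and both ends fixed, compatibility θ_AC = θ_CB gives T_A·a = T_B·b, together with T_A + T_B = T₀.
T_A = T₀·b/(a+b) = 2330·588/1230 = 1114 N·m; T_B = 1216 N·m.
τ in each portion: τ_AC = 6.39×10^7 Pa, τ_CB = 6.98×10^7 Pa; maximum is in CB.
τ_max = T_CB·r/J = 1216·0.0223/3.88×10^-7 = 6.982×10^7 Pa.

69.8 MPa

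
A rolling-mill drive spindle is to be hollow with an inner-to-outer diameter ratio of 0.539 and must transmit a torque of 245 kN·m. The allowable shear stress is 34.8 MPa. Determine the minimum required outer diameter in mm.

For a hollow shaft with d_i/d_o = 0.539: τ_max = 16T/(π d_o³ (1−k⁴)), so d_o = [16T/(π τ_allow (1−k⁴))]^(1/3) = [16·245000/(π·3.48×10^7·0.9156)]^(1/3) = 0.3396 m.

340 mm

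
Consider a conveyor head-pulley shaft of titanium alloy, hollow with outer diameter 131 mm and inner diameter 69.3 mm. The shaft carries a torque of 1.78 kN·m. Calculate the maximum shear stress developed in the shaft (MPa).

4.38 MPa

J = π(d_o⁴ − d_i⁴)/32 = π(0.131⁴ − 0.0693⁴)/32 = 2.665×10^-5 m⁴.
τ_max = T·r/J = 1780 × 0.0655 / 2.665×10^-5 = 4.375×10^6 Pa.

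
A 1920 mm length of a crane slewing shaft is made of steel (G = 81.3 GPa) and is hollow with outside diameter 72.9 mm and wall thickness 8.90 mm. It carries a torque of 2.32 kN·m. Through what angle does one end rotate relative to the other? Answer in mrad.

29.3 mrad

J = π(d_o⁴ − d_i⁴)/32 = π(0.0729⁴ − 0.0551⁴)/32 = 1.868×10^-6 m⁴.
θ = T·L/(G·J) = 2320 × 1.92 / (81.3×10⁹ × 1.868×10^-6) = 0.02933 rad.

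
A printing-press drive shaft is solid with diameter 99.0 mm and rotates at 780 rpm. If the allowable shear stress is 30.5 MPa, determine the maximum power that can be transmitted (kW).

J = πd⁴/32 = π(0.0990)⁴/32 = 9.431×10^-6 m⁴.
T_max = τ_allow·J/r = 3.05×10^7 × 9.431×10^-6 / 0.0495 = 5811 N·m.
ω = 2π·780/60 = 81.68 rad/s, so P_max = T_max·ω = 4.746×10^5 W.

475 kW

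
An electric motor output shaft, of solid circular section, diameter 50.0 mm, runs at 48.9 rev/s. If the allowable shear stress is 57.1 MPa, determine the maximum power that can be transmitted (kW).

431 kW

J = πd⁴/32 = π(0.0500)⁴/32 = 6.136×10^-7 m⁴.
T_max = τ_allow·J/r = 5.71×10^7 × 6.136×10^-7 / 0.0250 = 1401 N·m.
ω = 2π·48.9 = 307.2 rad/s, so P_max = T_max·ω = 4.306×10^5 W.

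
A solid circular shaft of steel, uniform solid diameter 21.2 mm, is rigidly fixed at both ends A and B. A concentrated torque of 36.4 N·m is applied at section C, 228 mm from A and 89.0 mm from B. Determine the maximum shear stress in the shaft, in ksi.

2.03 ksi

With uniform GJ and both ends fixed, compatibility θ_AC = θ_CB gives T_A·a = T_B·b, together with T_A + T_B = T₀.
T_A = T₀·b/(a+b) = 36.40·89.0/317.0 = 10.22 N·m; T_B = 26.18 N·m.
τ in each portion: τ_AC = 5.46×10^6 Pa, τ_CB = 1.40×10^7 Pa; maximum is in CB.
τ_max = T_CB·r/J = 26.18·0.0106/1.98×10^-8 = 1.399×10^7 Pa.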